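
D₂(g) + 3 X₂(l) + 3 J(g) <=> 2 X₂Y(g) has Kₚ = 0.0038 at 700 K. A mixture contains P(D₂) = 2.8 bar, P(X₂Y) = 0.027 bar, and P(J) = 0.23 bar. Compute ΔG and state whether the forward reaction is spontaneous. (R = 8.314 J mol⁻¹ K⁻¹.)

(X₂ is a pure liquid — omitted from Qₚ.)
Qₚ = P(X₂Y)² / (P(D₂)·P(J)³) = (0.027)² / ((2.8)·(0.23)³) = 0.0214
ΔG = RT ln(Qₚ/Kₚ) = (8.314 J mol⁻¹ K⁻¹)(700 K) × ln(0.0214/0.0038)
   = (5.820 kJ/mol)(1.728) = 10.1 kJ/mol
ΔG > 0, so the forward reaction is non-spontaneous (proceeds in reverse).

ΔG = 10.1 kJ/mol; the forward reaction is non-spontaneous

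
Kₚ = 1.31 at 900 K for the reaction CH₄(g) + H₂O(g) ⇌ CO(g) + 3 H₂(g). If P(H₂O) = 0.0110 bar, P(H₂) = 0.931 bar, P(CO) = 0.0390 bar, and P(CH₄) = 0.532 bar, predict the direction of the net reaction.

Qₚ = P(CO)·P(H₂)³ / (P(CH₄)·P(H₂O)) = (0.0390)·(0.931)³ / ((0.532)·(0.0110)) = 5.38
Qₚ = 5.38 > Kₚ = 1.31, so the reverse reaction proceeds.

toward reactants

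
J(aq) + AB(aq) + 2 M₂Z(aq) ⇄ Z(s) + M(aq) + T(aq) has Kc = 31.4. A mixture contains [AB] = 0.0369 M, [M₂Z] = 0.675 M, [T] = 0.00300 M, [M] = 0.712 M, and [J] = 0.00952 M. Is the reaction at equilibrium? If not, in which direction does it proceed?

(Z is a pure solid — omitted from Qc.)
Qc = [M]·[T] / ([J]·[AB]·[M₂Z]²) = (0.712)·(0.00300) / ((0.00952)·(0.0369)·(0.675)²) = 13.3
Qc = 13.3 < Kc = 31.4, so the forward reaction proceeds.

forward (toward products)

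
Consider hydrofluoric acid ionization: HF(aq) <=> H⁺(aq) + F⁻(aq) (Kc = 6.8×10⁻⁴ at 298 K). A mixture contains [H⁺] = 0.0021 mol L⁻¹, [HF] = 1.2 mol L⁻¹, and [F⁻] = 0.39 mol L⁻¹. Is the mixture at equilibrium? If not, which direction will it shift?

yes, at equilibrium

Qc = [H⁺]·[F⁻] / [HF] = (0.0021)·(0.39) / (1.2) = 6.8×10⁻⁴
Qc = 6.8×10⁻⁴ = Kc; the system is at equilibrium.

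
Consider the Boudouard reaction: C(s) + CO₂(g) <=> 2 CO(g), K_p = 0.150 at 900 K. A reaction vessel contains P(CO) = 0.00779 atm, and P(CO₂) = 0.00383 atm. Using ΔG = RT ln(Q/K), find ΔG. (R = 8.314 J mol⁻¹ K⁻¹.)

ΔG = -16.8 kJ/mol

(C is a pure solid — omitted from Q_p.)
Q_p = P(CO)² / P(CO₂) = (0.00779)² / (0.00383) = 0.0158
ΔG = RT ln(Q_p/K_p) = (8.314 J mol⁻¹ K⁻¹)(900 K) × ln(0.0158/0.150)
   = (7.483 kJ/mol)(-2.251) = -16.8 kJ/mol
ΔG < 0, so the forward reaction is spontaneous (proceeds forward).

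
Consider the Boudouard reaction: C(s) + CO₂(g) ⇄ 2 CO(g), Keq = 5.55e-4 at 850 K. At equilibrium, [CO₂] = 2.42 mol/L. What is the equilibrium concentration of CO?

[CO] = 0.0366 mol/L

(C is a pure solid — omitted from Keq.)
At equilibrium, Keq = [CO]² / [CO₂] = 5.55e-4.
([CO])² / (2.42) = 5.55e-4
[CO]² = 0.00134 ⇒ [CO] = 0.0366 mol/L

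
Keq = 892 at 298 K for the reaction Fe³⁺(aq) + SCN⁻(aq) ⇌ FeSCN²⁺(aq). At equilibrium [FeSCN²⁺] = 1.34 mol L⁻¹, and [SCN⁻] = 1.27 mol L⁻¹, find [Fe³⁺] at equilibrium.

[Fe³⁺] = 0.00118 mol L⁻¹

At equilibrium, Keq = [FeSCN²⁺] / ([Fe³⁺]·[SCN⁻]) = 892.
(1.34) / (([Fe³⁺])·(1.27)) = 892
[Fe³⁺] = 0.00118 mol L⁻¹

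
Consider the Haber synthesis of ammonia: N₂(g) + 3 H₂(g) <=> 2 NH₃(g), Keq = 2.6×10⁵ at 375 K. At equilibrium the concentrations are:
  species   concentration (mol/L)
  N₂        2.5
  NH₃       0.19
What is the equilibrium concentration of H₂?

[H₂] = 0.0038 mol/L

At equilibrium, Keq = [NH₃]² / ([N₂]·[H₂]³) = 2.6×10⁵.
(0.19)² / ((2.5)·([H₂])³) = 2.6×10⁵
[H₂]³ = 5.55×10⁻⁸ ⇒ [H₂] = 0.0038 mol/L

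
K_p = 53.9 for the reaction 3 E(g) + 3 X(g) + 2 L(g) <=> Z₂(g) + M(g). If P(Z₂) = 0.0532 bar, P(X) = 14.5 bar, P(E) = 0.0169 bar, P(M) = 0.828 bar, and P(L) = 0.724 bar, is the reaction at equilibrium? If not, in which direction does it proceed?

Q_p = P(Z₂)·P(M) / (P(E)³·P(X)³·P(L)²) = (0.0532)·(0.828) / ((0.0169)³·(14.5)³·(0.724)²) = 5.71
Q_p = 5.71 < K_p = 53.9, so the forward reaction proceeds.

toward products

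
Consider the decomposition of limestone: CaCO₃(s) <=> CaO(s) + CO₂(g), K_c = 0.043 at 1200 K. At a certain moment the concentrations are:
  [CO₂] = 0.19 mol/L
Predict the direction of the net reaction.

(CaCO₃, CaO are pure solids — omitted from Q_c.)
Q_c = [CO₂] = 0.19
Q_c = 0.19 > K_c = 0.043, so the reverse reaction proceeds.

to the left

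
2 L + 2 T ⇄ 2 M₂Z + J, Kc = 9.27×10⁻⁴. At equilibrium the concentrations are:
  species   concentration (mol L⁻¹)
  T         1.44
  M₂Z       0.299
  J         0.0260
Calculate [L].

At equilibrium, Kc = [M₂Z]²·[J] / ([L]²·[T]²) = 9.27×10⁻⁴.
(0.299)²·(0.0260) / (([L])²·(1.44)²) = 9.27×10⁻⁴
[L]² = 1.21 ⇒ [L] = 1.10 mol L⁻¹

[L] = 1.10 mol L⁻¹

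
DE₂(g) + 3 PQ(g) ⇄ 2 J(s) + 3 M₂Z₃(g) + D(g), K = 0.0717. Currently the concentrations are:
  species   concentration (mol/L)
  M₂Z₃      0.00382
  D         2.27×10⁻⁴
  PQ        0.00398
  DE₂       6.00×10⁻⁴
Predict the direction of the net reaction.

(J is a pure solid — omitted from Q.)
Q = [M₂Z₃]³·[D] / ([DE₂]·[PQ]³) = (0.00382)³·(2.27×10⁻⁴) / ((6.00×10⁻⁴)·(0.00398)³) = 0.335
Q = 0.335 > K = 0.0717, so the reverse reaction proceeds.

to the left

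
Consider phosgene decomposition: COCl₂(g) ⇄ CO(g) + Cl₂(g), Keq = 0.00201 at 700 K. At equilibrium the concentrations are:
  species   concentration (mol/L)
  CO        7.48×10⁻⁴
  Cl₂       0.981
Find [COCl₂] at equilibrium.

[COCl₂] = 0.365 mol/L

At equilibrium, Keq = [CO]·[Cl₂] / [COCl₂] = 0.00201.
(7.48×10⁻⁴)·(0.981) / ([COCl₂]) = 0.00201
[COCl₂] = 0.365 mol/L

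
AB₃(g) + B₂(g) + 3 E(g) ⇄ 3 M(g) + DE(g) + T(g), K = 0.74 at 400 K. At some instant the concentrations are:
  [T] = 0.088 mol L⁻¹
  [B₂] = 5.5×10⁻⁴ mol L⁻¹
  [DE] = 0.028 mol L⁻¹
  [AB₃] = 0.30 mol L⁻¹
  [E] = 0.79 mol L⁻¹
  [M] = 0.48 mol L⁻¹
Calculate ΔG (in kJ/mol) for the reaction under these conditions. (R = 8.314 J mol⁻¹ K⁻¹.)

Q = [M]³·[DE]·[T] / ([AB₃]·[B₂]·[E]³) = (0.48)³·(0.028)·(0.088) / ((0.30)·(5.5×10⁻⁴)·(0.79)³) = 3.35
ΔG = RT ln(Q/K) = (8.314 J mol⁻¹ K⁻¹)(400 K) × ln(3.35/0.74)
   = (3.326 kJ/mol)(1.510) = 5.02 kJ/mol
ΔG > 0, so the forward reaction is non-spontaneous (proceeds in reverse).

ΔG = 5.02 kJ/mol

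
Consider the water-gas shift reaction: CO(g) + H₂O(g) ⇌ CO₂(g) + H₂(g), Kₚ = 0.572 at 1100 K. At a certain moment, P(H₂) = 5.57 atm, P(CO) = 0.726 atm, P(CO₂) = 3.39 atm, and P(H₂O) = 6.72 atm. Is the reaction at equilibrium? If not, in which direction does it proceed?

reverse (toward reactants)

Qₚ = P(CO₂)·P(H₂) / (P(CO)·P(H₂O)) = (3.39)·(5.57) / ((0.726)·(6.72)) = 3.87
Qₚ = 3.87 > Kₚ = 0.572, so the reverse reaction proceeds.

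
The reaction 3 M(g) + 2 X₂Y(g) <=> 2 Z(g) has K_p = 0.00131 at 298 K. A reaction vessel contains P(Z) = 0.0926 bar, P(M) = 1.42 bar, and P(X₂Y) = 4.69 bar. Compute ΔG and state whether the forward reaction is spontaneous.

Q_p = P(Z)² / (P(M)³·P(X₂Y)²) = (0.0926)² / ((1.42)³·(4.69)²) = 1.36e-4
ΔG = RT ln(Q_p/K_p) = (8.314 J mol⁻¹ K⁻¹)(298 K) × ln(1.36e-4/0.00131)
   = (2.478 kJ/mol)(-2.265) = -5.61 kJ/mol
ΔG < 0, so the forward reaction is spontaneous (proceeds forward).

ΔG = -5.61 kJ/mol; the forward reaction is spontaneous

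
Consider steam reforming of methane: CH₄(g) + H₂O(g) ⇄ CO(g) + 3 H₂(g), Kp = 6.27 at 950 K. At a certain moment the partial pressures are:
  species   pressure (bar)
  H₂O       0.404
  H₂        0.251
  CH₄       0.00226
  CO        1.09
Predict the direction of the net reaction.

in the reverse direction

Qp = P(CO)·P(H₂)³ / (P(CH₄)·P(H₂O)) = (1.09)·(0.251)³ / ((0.00226)·(0.404)) = 18.9
Qp = 18.9 > Kp = 6.27, so the reverse reaction proceeds.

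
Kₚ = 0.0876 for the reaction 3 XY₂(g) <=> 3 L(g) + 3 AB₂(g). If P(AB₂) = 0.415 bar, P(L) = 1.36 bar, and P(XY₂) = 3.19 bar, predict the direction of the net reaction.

Qₚ = P(L)³·P(AB₂)³ / P(XY₂)³ = (1.36)³·(0.415)³ / (3.19)³ = 0.00554
Qₚ = 0.00554 < Kₚ = 0.0876, so the forward reaction proceeds.

in the forward direction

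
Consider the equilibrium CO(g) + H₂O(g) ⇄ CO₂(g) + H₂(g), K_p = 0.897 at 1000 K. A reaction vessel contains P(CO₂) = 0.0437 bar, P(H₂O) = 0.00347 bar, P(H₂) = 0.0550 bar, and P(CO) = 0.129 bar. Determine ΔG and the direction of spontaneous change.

ΔG = 14.9 kJ/mol; the forward reaction is non-spontaneous

Q_p = P(CO₂)·P(H₂) / (P(CO)·P(H₂O)) = (0.0437)·(0.0550) / ((0.129)·(0.00347)) = 5.37
ΔG = RT ln(Q_p/K_p) = (8.314 J mol⁻¹ K⁻¹)(1000 K) × ln(5.37/0.897)
   = (8.314 kJ/mol)(1.790) = 14.9 kJ/mol
ΔG > 0, so the forward reaction is non-spontaneous (proceeds in reverse).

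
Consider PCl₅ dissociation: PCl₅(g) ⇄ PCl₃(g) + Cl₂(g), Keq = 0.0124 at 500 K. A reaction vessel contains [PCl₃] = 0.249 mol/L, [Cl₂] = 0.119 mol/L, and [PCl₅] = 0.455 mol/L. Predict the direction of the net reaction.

in the reverse direction

Q = [PCl₃]·[Cl₂] / [PCl₅] = (0.249)·(0.119) / (0.455) = 0.0651
Q = 0.0651 > Keq = 0.0124, so the reverse reaction proceeds.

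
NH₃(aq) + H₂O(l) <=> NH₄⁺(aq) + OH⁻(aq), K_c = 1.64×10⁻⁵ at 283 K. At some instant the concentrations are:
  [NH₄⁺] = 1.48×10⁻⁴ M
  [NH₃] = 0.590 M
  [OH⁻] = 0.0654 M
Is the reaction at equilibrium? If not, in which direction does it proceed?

no net change (already at equilibrium)

(H₂O is a pure liquid — omitted from Q_c.)
Q_c = [NH₄⁺]·[OH⁻] / [NH₃] = (1.48×10⁻⁴)·(0.0654) / (0.590) = 1.64×10⁻⁵
Q_c = 1.64×10⁻⁵ = K_c, so the system is already at equilibrium.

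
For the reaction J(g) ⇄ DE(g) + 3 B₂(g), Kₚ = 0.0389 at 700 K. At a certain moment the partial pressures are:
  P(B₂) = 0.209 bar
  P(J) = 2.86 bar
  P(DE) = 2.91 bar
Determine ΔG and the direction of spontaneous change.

ΔG = -8.33 kJ/mol; the forward reaction is spontaneous

Qₚ = P(DE)·P(B₂)³ / P(J) = (2.91)·(0.209)³ / (2.86) = 0.00929
ΔG = RT ln(Qₚ/Kₚ) = (8.314 J mol⁻¹ K⁻¹)(700 K) × ln(0.00929/0.0389)
   = (5.820 kJ/mol)(-1.432) = -8.33 kJ/mol
ΔG < 0, so the forward reaction is spontaneous (proceeds forward).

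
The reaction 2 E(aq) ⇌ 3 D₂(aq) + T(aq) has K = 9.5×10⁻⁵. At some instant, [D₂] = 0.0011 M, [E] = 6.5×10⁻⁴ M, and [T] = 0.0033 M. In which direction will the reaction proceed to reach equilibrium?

forward (toward products)

Q = [D₂]³·[T] / [E]² = (0.0011)³·(0.0033) / (6.5×10⁻⁴)² = 1.0×10⁻⁵
Q = 1.0×10⁻⁵ < K = 9.5×10⁻⁵, so the forward reaction proceeds.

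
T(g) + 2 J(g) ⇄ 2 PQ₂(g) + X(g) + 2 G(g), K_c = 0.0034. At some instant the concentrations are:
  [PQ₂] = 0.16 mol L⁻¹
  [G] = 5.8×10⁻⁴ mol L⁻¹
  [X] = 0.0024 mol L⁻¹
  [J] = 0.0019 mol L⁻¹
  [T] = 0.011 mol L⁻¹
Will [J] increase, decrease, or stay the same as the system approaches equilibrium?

Q_c = [PQ₂]²·[X]·[G]² / ([T]·[J]²) = (0.16)²·(0.0024)·(5.8×10⁻⁴)² / ((0.011)·(0.0019)²) = 5.2×10⁻⁴
Q_c = 5.2×10⁻⁴ < K_c = 0.0034: net forward reaction.
J is a reactant, so it decreases.

decrease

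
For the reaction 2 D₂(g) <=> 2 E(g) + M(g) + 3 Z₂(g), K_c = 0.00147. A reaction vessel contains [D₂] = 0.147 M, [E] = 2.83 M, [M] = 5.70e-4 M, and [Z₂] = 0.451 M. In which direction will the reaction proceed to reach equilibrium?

Q_c = [E]²·[M]·[Z₂]³ / [D₂]² = (2.83)²·(5.70e-4)·(0.451)³ / (0.147)² = 0.0194
Q_c = 0.0194 > K_c = 0.00147, so the reverse reaction proceeds.

reverse (toward reactants)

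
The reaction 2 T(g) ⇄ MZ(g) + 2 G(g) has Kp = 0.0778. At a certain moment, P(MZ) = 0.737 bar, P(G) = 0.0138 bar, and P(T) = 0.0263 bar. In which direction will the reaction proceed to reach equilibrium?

toward reactants

Qp = P(MZ)·P(G)² / P(T)² = (0.737)·(0.0138)² / (0.0263)² = 0.203
Qp = 0.203 > Kp = 0.0778, so the reverse reaction proceeds.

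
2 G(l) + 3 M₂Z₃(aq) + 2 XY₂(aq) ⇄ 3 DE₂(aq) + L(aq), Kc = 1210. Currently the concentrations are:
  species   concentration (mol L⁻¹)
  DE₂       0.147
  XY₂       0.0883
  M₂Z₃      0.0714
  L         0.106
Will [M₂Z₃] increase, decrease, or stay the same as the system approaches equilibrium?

(G is a pure liquid — omitted from Qc.)
Qc = [DE₂]³·[L] / ([M₂Z₃]³·[XY₂]²) = (0.147)³·(0.106) / ((0.0714)³·(0.0883)²) = 119
Qc = 119 < Kc = 1210: net forward reaction.
M₂Z₃ is a reactant, so it decreases.

decrease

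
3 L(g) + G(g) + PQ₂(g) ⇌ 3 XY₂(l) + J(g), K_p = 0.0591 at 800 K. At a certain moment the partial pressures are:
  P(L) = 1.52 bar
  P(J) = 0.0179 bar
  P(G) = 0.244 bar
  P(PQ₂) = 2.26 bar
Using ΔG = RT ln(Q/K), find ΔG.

ΔG = -12.3 kJ/mol

(XY₂ is a pure liquid — omitted from Q_p.)
Q_p = P(J) / (P(L)³·P(G)·P(PQ₂)) = (0.0179) / ((1.52)³·(0.244)·(2.26)) = 0.00924
ΔG = RT ln(Q_p/K_p) = (8.314 J mol⁻¹ K⁻¹)(800 K) × ln(0.00924/0.0591)
   = (6.651 kJ/mol)(-1.856) = -12.3 kJ/mol
ΔG < 0, so the forward reaction is spontaneous (proceeds forward).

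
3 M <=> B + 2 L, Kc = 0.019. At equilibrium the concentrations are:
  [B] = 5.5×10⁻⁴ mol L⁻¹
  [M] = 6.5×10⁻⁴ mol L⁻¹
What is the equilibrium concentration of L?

At equilibrium, Kc = [B]·[L]² / [M]³ = 0.019.
(5.5×10⁻⁴)·([L])² / (6.5×10⁻⁴)³ = 0.019
[L]² = 9.49×10⁻⁹ ⇒ [L] = 9.7×10⁻⁵ mol L⁻¹

[L] = 9.7×10⁻⁵ mol L⁻¹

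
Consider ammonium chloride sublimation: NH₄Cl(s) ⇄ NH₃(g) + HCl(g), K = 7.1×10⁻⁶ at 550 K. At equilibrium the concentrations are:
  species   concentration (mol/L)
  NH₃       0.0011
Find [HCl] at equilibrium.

[HCl] = 0.0065 mol/L

(NH₄Cl is a pure solid — omitted from K.)
At equilibrium, K = [NH₃]·[HCl] = 7.1×10⁻⁶.
(0.0011)·([HCl]) = 7.1×10⁻⁶
[HCl] = 0.00645 = 0.0065 mol/L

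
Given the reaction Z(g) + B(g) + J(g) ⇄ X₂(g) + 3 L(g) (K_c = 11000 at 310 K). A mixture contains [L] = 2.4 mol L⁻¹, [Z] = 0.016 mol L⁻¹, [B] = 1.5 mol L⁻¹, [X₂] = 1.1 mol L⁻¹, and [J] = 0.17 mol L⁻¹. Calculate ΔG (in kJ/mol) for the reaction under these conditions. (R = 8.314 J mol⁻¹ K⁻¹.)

Q_c = [X₂]·[L]³ / ([Z]·[B]·[J]) = (1.1)·(2.4)³ / ((0.016)·(1.5)·(0.17)) = 3730
ΔG = RT ln(Q_c/K_c) = (8.314 J mol⁻¹ K⁻¹)(310 K) × ln(3730/11000)
   = (2.577 kJ/mol)(-1.081) = -2.79 kJ/mol
ΔG < 0, so the forward reaction is spontaneous (proceeds forward).

ΔG = -2.79 kJ/mol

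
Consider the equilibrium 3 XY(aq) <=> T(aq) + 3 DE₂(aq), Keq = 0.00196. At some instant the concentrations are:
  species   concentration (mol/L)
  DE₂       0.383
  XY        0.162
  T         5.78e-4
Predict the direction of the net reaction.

Q = [T]·[DE₂]³ / [XY]³ = (5.78e-4)·(0.383)³ / (0.162)³ = 0.00764
Q = 0.00764 > Keq = 0.00196, so the reverse reaction proceeds.

toward reactants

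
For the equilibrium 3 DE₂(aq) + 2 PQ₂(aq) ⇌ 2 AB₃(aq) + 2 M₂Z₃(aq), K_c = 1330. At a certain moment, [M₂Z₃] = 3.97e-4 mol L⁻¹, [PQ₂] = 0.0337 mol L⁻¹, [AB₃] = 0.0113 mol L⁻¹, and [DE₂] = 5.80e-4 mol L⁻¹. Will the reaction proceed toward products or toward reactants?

Q_c = [AB₃]²·[M₂Z₃]² / ([DE₂]³·[PQ₂]²) = (0.0113)²·(3.97e-4)² / ((5.80e-4)³·(0.0337)²) = 90.8
Q_c = 90.8 < K_c = 1330, so the forward reaction proceeds.

in the forward direction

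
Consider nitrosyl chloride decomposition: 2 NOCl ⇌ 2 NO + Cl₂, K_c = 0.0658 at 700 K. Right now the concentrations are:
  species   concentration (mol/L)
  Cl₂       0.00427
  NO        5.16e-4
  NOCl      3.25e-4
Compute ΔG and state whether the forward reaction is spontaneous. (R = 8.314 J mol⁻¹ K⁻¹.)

ΔG = -10.5 kJ/mol; the forward reaction is spontaneous

Q_c = [NO]²·[Cl₂] / [NOCl]² = (5.16e-4)²·(0.00427) / (3.25e-4)² = 0.0108
ΔG = RT ln(Q_c/K_c) = (8.314 J mol⁻¹ K⁻¹)(700 K) × ln(0.0108/0.0658)
   = (5.820 kJ/mol)(-1.807) = -10.5 kJ/mol
ΔG < 0, so the forward reaction is spontaneous (proceeds forward).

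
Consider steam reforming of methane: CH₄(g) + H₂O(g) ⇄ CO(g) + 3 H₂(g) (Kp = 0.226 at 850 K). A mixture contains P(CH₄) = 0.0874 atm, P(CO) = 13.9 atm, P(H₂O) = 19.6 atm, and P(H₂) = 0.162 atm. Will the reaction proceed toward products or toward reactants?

forward (toward products)

Qp = P(CO)·P(H₂)³ / (P(CH₄)·P(H₂O)) = (13.9)·(0.162)³ / ((0.0874)·(19.6)) = 0.0345
Qp = 0.0345 < Kp = 0.226, so the forward reaction proceeds.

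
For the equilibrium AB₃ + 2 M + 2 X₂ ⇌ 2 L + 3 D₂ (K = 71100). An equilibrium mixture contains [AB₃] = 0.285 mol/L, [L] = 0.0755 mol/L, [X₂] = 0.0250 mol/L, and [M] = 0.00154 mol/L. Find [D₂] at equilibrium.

At equilibrium, K = [L]²·[D₂]³ / ([AB₃]·[M]²·[X₂]²) = 71100.
(0.0755)²·([D₂])³ / ((0.285)·(0.00154)²·(0.0250)²) = 71100
[D₂]³ = 0.00527 ⇒ [D₂] = 0.174 mol/L

[D₂] = 0.174 mol/L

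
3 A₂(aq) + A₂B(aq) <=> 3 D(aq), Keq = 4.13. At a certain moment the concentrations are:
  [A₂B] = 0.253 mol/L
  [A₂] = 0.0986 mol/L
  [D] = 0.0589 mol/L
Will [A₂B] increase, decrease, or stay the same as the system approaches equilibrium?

decrease

Q = [D]³ / ([A₂]³·[A₂B]) = (0.0589)³ / ((0.0986)³·(0.253)) = 0.843
Q = 0.843 < Keq = 4.13: net forward reaction.
A₂B is a reactant, so it decreases.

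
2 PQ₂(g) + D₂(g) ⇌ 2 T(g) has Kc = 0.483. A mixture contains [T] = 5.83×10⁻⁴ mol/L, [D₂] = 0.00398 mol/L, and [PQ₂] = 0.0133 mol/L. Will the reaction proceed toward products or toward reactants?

Qc = [T]² / ([PQ₂]²·[D₂]) = (5.83×10⁻⁴)² / ((0.0133)²·(0.00398)) = 0.483
Qc = 0.483 = Kc, so the system is already at equilibrium.

no net change (already at equilibrium)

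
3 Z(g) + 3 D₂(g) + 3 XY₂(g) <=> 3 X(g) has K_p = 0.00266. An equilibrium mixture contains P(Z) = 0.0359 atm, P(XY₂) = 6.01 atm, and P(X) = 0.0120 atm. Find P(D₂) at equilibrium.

At equilibrium, K_p = P(X)³ / (P(Z)³·P(D₂)³·P(XY₂)³) = 0.00266.
(0.0120)³ / ((0.0359)³·(P(D₂))³·(6.01)³) = 0.00266
P(D₂)³ = 0.0647 ⇒ P(D₂) = 0.401 atm

P(D₂) = 0.401 atm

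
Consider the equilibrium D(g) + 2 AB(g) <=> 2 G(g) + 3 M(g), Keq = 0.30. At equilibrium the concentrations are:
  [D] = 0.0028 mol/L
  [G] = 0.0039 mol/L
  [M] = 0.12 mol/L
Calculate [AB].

At equilibrium, Keq = [G]²·[M]³ / ([D]·[AB]²) = 0.30.
(0.0039)²·(0.12)³ / ((0.0028)·([AB])²) = 0.30
[AB]² = 3.13×10⁻⁵ ⇒ [AB] = 0.0056 mol/L

[AB] = 0.0056 mol/L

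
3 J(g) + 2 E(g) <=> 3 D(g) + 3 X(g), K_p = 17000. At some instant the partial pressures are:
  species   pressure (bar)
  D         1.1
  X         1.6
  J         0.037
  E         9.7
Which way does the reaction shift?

Q_p = P(D)³·P(X)³ / (P(J)³·P(E)²) = (1.1)³·(1.6)³ / ((0.037)³·(9.7)²) = 1100
Q_p = 1100 < K_p = 17000, so the forward reaction proceeds.

in the forward direction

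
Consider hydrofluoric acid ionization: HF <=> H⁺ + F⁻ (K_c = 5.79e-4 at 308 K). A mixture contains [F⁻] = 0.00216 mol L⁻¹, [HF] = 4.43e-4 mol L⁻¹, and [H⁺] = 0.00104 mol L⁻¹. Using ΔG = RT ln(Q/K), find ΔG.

ΔG = 5.56 kJ/mol

Q_c = [H⁺]·[F⁻] / [HF] = (0.00104)·(0.00216) / (4.43e-4) = 0.00507
ΔG = RT ln(Q_c/K_c) = (8.314 J mol⁻¹ K⁻¹)(308 K) × ln(0.00507/5.79e-4)
   = (2.561 kJ/mol)(2.170) = 5.56 kJ/mol
ΔG > 0, so the forward reaction is non-spontaneous (proceeds in reverse).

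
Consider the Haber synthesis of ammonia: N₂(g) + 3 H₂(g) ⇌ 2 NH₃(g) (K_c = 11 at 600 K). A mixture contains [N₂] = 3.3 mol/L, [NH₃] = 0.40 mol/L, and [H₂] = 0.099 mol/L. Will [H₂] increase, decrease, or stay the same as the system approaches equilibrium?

increase

Q_c = [NH₃]² / ([N₂]·[H₂]³) = (0.40)² / ((3.3)·(0.099)³) = 50
Q_c = 50 > K_c = 11: net reverse reaction.
H₂ is a reactant, so it increases.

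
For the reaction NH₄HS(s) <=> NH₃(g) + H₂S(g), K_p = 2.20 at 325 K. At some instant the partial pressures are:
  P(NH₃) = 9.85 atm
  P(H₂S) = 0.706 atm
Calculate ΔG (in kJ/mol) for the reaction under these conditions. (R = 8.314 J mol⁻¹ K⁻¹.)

ΔG = 3.11 kJ/mol

(NH₄HS is a pure solid — omitted from Q_p.)
Q_p = P(NH₃)·P(H₂S) = (9.85)·(0.706) = 6.95
ΔG = RT ln(Q_p/K_p) = (8.314 J mol⁻¹ K⁻¹)(325 K) × ln(6.95/2.20)
   = (2.702 kJ/mol)(1.150) = 3.11 kJ/mol
ΔG > 0, so the forward reaction is non-spontaneous (proceeds in reverse).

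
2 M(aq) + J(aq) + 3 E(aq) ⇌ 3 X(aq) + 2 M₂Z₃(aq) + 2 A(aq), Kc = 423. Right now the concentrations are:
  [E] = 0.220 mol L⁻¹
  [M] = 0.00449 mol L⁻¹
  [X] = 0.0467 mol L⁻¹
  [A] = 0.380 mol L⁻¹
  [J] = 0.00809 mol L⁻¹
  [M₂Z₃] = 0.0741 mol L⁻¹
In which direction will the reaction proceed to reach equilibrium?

toward products

Qc = [X]³·[M₂Z₃]²·[A]² / ([M]²·[J]·[E]³) = (0.0467)³·(0.0741)²·(0.380)² / ((0.00449)²·(0.00809)·(0.220)³) = 46.5
Qc = 46.5 < Kc = 423, so the forward reaction proceeds.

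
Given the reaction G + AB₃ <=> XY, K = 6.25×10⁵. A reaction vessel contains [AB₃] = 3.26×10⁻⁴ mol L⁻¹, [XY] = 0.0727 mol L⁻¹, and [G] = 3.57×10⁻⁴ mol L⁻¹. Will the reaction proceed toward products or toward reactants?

Q = [XY] / ([G]·[AB₃]) = (0.0727) / ((3.57×10⁻⁴)·(3.26×10⁻⁴)) = 6.25×10⁵
Q = 6.25×10⁵ = K, so the system is already at equilibrium.

at equilibrium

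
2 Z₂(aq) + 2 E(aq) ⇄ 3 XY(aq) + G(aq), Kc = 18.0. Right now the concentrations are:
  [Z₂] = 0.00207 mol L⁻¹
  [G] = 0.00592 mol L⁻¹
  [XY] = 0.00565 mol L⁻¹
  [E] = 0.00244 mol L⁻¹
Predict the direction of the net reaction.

to the left

Qc = [XY]³·[G] / ([Z₂]²·[E]²) = (0.00565)³·(0.00592) / ((0.00207)²·(0.00244)²) = 41.9
Qc = 41.9 > Kc = 18.0, so the reverse reaction proceeds.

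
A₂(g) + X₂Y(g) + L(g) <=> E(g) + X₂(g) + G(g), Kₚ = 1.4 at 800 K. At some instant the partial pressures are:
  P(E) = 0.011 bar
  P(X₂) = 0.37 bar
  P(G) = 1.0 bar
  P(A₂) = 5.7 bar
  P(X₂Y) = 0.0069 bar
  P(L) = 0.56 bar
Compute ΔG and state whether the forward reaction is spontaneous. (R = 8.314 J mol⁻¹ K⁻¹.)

Qₚ = P(E)·P(X₂)·P(G) / (P(A₂)·P(X₂Y)·P(L)) = (0.011)·(0.37)·(1.0) / ((5.7)·(0.0069)·(0.56)) = 0.185
ΔG = RT ln(Qₚ/Kₚ) = (8.314 J mol⁻¹ K⁻¹)(800 K) × ln(0.185/1.4)
   = (6.651 kJ/mol)(-2.024) = -13.5 kJ/mol
ΔG < 0, so the forward reaction is spontaneous (proceeds forward).

ΔG = -13.5 kJ/mol; the forward reaction is spontaneous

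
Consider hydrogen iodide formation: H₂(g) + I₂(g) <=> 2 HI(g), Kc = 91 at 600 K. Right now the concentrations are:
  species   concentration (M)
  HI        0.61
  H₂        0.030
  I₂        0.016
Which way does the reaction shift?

reverse (toward reactants)

Qc = [HI]² / ([H₂]·[I₂]) = (0.61)² / ((0.030)·(0.016)) = 780
Qc = 780 > Kc = 91, so the reverse reaction proceeds.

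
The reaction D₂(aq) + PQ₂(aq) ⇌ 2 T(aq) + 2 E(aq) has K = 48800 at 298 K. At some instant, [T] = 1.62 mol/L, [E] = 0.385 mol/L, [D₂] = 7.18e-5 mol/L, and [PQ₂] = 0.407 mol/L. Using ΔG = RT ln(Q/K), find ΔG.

ΔG = -3.22 kJ/mol

Q = [T]²·[E]² / ([D₂]·[PQ₂]) = (1.62)²·(0.385)² / ((7.18e-5)·(0.407)) = 13300
ΔG = RT ln(Q/K) = (8.314 J mol⁻¹ K⁻¹)(298 K) × ln(13300/48800)
   = (2.478 kJ/mol)(-1.300) = -3.22 kJ/mol
ΔG < 0, so the forward reaction is spontaneous (proceeds forward).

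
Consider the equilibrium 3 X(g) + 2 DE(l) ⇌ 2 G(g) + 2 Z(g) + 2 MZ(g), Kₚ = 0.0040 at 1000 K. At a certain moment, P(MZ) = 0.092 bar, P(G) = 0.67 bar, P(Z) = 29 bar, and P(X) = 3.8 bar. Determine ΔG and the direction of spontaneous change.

(DE is a pure liquid — omitted from Qₚ.)
Qₚ = P(G)²·P(Z)²·P(MZ)² / P(X)³ = (0.67)²·(29)²·(0.092)² / (3.8)³ = 0.0582
ΔG = RT ln(Qₚ/Kₚ) = (8.314 J mol⁻¹ K⁻¹)(1000 K) × ln(0.0582/0.0040)
   = (8.314 kJ/mol)(2.678) = 22.3 kJ/mol
ΔG > 0, so the forward reaction is non-spontaneous (proceeds in reverse).

ΔG = 22.3 kJ/mol; the forward reaction is non-spontaneous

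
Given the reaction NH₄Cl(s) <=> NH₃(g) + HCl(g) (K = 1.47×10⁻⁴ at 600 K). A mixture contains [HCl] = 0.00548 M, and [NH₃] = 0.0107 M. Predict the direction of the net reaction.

(NH₄Cl is a pure solid — omitted from Q.)
Q = [NH₃]·[HCl] = (0.0107)·(0.00548) = 5.86×10⁻⁵
Q = 5.86×10⁻⁵ < K = 1.47×10⁻⁴, so the forward reaction proceeds.

to the right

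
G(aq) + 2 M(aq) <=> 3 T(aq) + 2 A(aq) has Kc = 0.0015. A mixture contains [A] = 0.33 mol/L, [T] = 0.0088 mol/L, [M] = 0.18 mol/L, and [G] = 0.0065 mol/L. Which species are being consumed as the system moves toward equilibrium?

Qc = [T]³·[A]² / ([G]·[M]²) = (0.0088)³·(0.33)² / ((0.0065)·(0.18)²) = 3.5e-4
Qc = 3.5e-4 < Kc = 0.0015: net forward reaction.

G, M (reactants)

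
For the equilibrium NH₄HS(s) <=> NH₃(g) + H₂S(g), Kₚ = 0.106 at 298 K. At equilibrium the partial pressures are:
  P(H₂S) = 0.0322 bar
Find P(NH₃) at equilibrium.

P(NH₃) = 3.29 bar

(NH₄HS is a pure solid — omitted from Kₚ.)
At equilibrium, Kₚ = P(NH₃)·P(H₂S) = 0.106.
(P(NH₃))·(0.0322) = 0.106
P(NH₃) = 3.29 bar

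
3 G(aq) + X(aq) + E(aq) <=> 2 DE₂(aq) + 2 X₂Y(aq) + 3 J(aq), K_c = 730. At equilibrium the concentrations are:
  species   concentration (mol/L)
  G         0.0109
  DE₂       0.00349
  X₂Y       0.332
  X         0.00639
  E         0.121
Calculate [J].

At equilibrium, K_c = [DE₂]²·[X₂Y]²·[J]³ / ([G]³·[X]·[E]) = 730.
(0.00349)²·(0.332)²·([J])³ / ((0.0109)³·(0.00639)·(0.121)) = 730
[J]³ = 0.544 ⇒ [J] = 0.817 mol/L

[J] = 0.817 mol/L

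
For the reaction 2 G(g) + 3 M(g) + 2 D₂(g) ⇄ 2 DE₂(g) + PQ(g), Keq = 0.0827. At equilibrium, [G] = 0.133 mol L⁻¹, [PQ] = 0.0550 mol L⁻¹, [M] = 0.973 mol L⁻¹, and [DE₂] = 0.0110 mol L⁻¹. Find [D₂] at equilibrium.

At equilibrium, Keq = [DE₂]²·[PQ] / ([G]²·[M]³·[D₂]²) = 0.0827.
(0.0110)²·(0.0550) / ((0.133)²·(0.973)³·([D₂])²) = 0.0827
[D₂]² = 0.00494 ⇒ [D₂] = 0.0703 mol L⁻¹

[D₂] = 0.0703 mol L⁻¹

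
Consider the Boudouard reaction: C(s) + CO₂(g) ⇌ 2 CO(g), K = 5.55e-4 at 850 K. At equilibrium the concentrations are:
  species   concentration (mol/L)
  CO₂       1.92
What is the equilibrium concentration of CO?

(C is a pure solid — omitted from K.)
At equilibrium, K = [CO]² / [CO₂] = 5.55e-4.
([CO])² / (1.92) = 5.55e-4
[CO]² = 0.00107 ⇒ [CO] = 0.0326 mol/L

[CO] = 0.0326 mol/L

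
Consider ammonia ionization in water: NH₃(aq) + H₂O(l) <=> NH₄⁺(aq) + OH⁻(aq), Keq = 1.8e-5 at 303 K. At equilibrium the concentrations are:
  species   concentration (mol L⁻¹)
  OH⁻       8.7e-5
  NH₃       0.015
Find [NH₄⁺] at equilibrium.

(H₂O is a pure liquid — omitted from Keq.)
At equilibrium, Keq = [NH₄⁺]·[OH⁻] / [NH₃] = 1.8e-5.
([NH₄⁺])·(8.7e-5) / (0.015) = 1.8e-5
[NH₄⁺] = 0.00310 = 0.0031 mol L⁻¹

[NH₄⁺] = 0.0031 mol L⁻¹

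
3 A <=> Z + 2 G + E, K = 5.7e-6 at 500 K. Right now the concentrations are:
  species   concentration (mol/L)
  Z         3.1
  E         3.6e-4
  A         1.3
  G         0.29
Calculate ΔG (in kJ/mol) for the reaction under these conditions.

ΔG = 8.37 kJ/mol

Q = [Z]·[G]²·[E] / [A]³ = (3.1)·(0.29)²·(3.6e-4) / (1.3)³ = 4.27e-5
ΔG = RT ln(Q/K) = (8.314 J mol⁻¹ K⁻¹)(500 K) × ln(4.27e-5/5.7e-6)
   = (4.157 kJ/mol)(2.014) = 8.37 kJ/mol
ΔG > 0, so the forward reaction is non-spontaneous (proceeds in reverse).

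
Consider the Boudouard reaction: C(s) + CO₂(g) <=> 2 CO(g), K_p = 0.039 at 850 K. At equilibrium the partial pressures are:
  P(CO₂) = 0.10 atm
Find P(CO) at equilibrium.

P(CO) = 0.062 atm

(C is a pure solid — omitted from K_p.)
At equilibrium, K_p = P(CO)² / P(CO₂) = 0.039.
(P(CO))² / (0.10) = 0.039
P(CO)² = 0.00390 ⇒ P(CO) = 0.062 atm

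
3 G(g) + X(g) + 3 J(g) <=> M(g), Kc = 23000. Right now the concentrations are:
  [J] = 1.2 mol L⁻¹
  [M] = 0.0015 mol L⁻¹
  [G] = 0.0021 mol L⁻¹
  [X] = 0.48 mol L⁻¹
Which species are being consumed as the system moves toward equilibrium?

M (products)

Qc = [M] / ([G]³·[X]·[J]³) = (0.0015) / ((0.0021)³·(0.48)·(1.2)³) = 2.0×10⁵
Qc = 2.0×10⁵ > Kc = 23000: net reverse reaction.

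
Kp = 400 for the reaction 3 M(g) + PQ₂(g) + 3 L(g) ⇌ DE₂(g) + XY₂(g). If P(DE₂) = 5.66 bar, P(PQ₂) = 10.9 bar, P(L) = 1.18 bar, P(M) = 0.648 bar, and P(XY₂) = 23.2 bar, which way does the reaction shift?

in the forward direction

Qp = P(DE₂)·P(XY₂) / (P(M)³·P(PQ₂)·P(L)³) = (5.66)·(23.2) / ((0.648)³·(10.9)·(1.18)³) = 26.9
Qp = 26.9 < Kp = 400, so the forward reaction proceeds.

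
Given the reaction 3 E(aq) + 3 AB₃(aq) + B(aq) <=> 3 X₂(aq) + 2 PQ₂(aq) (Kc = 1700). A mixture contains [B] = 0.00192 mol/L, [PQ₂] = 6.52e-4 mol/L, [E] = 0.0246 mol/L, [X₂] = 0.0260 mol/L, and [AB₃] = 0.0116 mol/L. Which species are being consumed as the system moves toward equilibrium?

E, AB₃, B (reactants)

Qc = [X₂]³·[PQ₂]² / ([E]³·[AB₃]³·[B]) = (0.0260)³·(6.52e-4)² / ((0.0246)³·(0.0116)³·(0.00192)) = 167
Qc = 167 < Kc = 1700: net forward reaction.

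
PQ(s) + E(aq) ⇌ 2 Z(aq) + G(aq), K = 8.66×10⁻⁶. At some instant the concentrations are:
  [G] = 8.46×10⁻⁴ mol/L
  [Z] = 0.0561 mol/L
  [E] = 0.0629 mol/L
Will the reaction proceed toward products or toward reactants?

(PQ is a pure solid — omitted from Q.)
Q = [Z]²·[G] / [E] = (0.0561)²·(8.46×10⁻⁴) / (0.0629) = 4.23×10⁻⁵
Q = 4.23×10⁻⁵ > K = 8.66×10⁻⁶, so the reverse reaction proceeds.

in the reverse direction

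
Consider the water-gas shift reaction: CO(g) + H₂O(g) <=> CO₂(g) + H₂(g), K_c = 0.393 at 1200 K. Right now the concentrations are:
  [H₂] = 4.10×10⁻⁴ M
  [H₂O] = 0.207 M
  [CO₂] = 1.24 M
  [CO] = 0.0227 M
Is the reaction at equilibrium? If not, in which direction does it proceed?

Q_c = [CO₂]·[H₂] / ([CO]·[H₂O]) = (1.24)·(4.10×10⁻⁴) / ((0.0227)·(0.207)) = 0.108
Q_c = 0.108 < K_c = 0.393, so the forward reaction proceeds.

to the right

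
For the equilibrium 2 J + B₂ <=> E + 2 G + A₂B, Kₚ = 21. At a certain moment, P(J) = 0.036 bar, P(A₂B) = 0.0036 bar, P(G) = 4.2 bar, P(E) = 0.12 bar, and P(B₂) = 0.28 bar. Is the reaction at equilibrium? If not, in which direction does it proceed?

Qₚ = P(E)·P(G)²·P(A₂B) / (P(J)²·P(B₂)) = (0.12)·(4.2)²·(0.0036) / ((0.036)²·(0.28)) = 21
Qₚ = 21 = Kₚ, so the system is already at equilibrium.

at equilibrium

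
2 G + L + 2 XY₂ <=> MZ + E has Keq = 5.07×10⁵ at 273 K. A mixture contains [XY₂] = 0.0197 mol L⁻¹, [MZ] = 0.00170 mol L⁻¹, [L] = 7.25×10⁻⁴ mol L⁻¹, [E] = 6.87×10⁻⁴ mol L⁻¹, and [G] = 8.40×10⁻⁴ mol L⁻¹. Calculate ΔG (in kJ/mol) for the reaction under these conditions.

Q = [MZ]·[E] / ([G]²·[L]·[XY₂]²) = (0.00170)·(6.87×10⁻⁴) / ((8.40×10⁻⁴)²·(7.25×10⁻⁴)·(0.0197)²) = 5.88×10⁶
ΔG = RT ln(Q/Keq) = (8.314 J mol⁻¹ K⁻¹)(273 K) × ln(5.88×10⁶/5.07×10⁵)
   = (2.270 kJ/mol)(2.451) = 5.56 kJ/mol
ΔG > 0, so the forward reaction is non-spontaneous (proceeds in reverse).

ΔG = 5.56 kJ/mol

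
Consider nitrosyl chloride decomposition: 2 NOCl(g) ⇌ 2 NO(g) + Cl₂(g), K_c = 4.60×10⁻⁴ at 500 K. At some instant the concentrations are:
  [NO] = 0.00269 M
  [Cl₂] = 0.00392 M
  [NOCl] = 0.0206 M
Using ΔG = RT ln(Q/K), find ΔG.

Q_c = [NO]²·[Cl₂] / [NOCl]² = (0.00269)²·(0.00392) / (0.0206)² = 6.68×10⁻⁵
ΔG = RT ln(Q_c/K_c) = (8.314 J mol⁻¹ K⁻¹)(500 K) × ln(6.68×10⁻⁵/4.60×10⁻⁴)
   = (4.157 kJ/mol)(-1.930) = -8.02 kJ/mol
ΔG < 0, so the forward reaction is spontaneous (proceeds forward).

ΔG = -8.02 kJ/mol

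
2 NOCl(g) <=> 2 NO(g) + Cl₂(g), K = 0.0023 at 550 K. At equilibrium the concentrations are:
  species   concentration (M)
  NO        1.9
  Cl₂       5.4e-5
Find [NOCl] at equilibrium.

[NOCl] = 0.29 M

At equilibrium, K = [NO]²·[Cl₂] / [NOCl]² = 0.0023.
(1.9)²·(5.4e-5) / ([NOCl])² = 0.0023
[NOCl]² = 0.0848 ⇒ [NOCl] = 0.29 M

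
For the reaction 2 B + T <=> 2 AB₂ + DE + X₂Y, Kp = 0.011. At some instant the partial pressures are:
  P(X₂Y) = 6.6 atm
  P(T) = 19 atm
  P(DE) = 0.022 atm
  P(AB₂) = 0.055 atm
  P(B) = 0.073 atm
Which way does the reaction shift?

in the forward direction

Qp = P(AB₂)²·P(DE)·P(X₂Y) / (P(B)²·P(T)) = (0.055)²·(0.022)·(6.6) / ((0.073)²·(19)) = 0.0043
Qp = 0.0043 < Kp = 0.011, so the forward reaction proceeds.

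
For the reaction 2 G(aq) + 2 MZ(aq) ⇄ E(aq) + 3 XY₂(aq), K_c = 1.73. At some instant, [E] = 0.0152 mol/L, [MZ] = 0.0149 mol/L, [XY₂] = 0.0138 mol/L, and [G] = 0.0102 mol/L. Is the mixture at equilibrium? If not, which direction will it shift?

yes, at equilibrium

Q_c = [E]·[XY₂]³ / ([G]²·[MZ]²) = (0.0152)·(0.0138)³ / ((0.0102)²·(0.0149)²) = 1.73
Q_c = 1.73 = K_c; the system is at equilibrium.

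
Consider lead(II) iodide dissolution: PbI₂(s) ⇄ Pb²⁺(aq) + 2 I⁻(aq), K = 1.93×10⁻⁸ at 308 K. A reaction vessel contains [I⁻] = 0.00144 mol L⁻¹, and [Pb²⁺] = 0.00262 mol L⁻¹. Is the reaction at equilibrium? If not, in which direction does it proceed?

to the right

(PbI₂ is a pure solid — omitted from Q.)
Q = [Pb²⁺]·[I⁻]² = (0.00262)·(0.00144)² = 5.43×10⁻⁹
Q = 5.43×10⁻⁹ < K = 1.93×10⁻⁸, so the forward reaction proceeds.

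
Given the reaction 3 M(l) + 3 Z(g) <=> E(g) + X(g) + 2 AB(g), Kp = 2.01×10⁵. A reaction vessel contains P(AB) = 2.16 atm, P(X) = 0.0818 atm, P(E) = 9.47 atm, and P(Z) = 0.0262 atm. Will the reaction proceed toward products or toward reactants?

(M is a pure liquid — omitted from Qp.)
Qp = P(E)·P(X)·P(AB)² / P(Z)³ = (9.47)·(0.0818)·(2.16)² / (0.0262)³ = 2.01×10⁵
Qp = 2.01×10⁵ = Kp, so the system is already at equilibrium.

neither direction; the system is at equilibrium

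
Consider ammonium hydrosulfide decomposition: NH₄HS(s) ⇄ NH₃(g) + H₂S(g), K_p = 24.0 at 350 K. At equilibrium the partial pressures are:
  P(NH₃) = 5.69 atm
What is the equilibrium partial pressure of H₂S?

P(H₂S) = 4.22 atm

(NH₄HS is a pure solid — omitted from K_p.)
At equilibrium, K_p = P(NH₃)·P(H₂S) = 24.0.
(5.69)·(P(H₂S)) = 24.0
P(H₂S) = 4.22 atm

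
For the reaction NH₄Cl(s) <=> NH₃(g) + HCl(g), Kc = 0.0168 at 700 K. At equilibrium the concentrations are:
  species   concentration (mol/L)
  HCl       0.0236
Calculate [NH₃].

[NH₃] = 0.712 mol/L

(NH₄Cl is a pure solid — omitted from Kc.)
At equilibrium, Kc = [NH₃]·[HCl] = 0.0168.
([NH₃])·(0.0236) = 0.0168
[NH₃] = 0.712 mol/L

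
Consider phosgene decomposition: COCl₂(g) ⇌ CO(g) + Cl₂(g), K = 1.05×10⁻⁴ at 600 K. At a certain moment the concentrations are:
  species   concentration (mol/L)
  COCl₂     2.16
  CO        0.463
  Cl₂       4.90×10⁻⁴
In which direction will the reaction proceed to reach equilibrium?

Q = [CO]·[Cl₂] / [COCl₂] = (0.463)·(4.90×10⁻⁴) / (2.16) = 1.05×10⁻⁴
Q = 1.05×10⁻⁴ = K, so the system is already at equilibrium.

at equilibrium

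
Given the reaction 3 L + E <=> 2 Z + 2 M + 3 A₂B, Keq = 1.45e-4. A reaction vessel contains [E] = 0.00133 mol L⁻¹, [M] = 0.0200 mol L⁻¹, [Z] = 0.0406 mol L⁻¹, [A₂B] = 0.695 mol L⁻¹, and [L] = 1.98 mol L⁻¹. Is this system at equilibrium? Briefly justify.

no; Q < K, reaction proceeds forward

Q = [Z]²·[M]²·[A₂B]³ / ([L]³·[E]) = (0.0406)²·(0.0200)²·(0.695)³ / ((1.98)³·(0.00133)) = 2.14e-5
Q = 2.14e-5 < Keq = 1.45e-4: net forward reaction.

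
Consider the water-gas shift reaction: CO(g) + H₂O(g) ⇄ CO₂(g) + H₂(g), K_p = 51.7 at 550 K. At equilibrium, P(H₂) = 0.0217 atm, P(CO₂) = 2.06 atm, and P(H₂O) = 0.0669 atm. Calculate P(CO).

P(CO) = 0.0129 atm

At equilibrium, K_p = P(CO₂)·P(H₂) / (P(CO)·P(H₂O)) = 51.7.
(2.06)·(0.0217) / ((P(CO))·(0.0669)) = 51.7
P(CO) = 0.0129 atm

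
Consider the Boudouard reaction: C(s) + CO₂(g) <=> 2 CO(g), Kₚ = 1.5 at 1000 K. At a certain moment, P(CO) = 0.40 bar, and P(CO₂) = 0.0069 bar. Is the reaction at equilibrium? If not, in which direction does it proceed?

(C is a pure solid — omitted from Qₚ.)
Qₚ = P(CO)² / P(CO₂) = (0.40)² / (0.0069) = 23
Qₚ = 23 > Kₚ = 1.5, so the reverse reaction proceeds.

to the left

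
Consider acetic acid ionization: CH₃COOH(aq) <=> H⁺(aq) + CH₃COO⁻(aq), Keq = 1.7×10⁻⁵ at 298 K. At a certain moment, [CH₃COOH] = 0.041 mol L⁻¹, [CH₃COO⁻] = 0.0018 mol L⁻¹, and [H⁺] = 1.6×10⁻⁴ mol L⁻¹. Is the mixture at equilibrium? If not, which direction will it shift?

Q = [H⁺]·[CH₃COO⁻] / [CH₃COOH] = (1.6×10⁻⁴)·(0.0018) / (0.041) = 7.0×10⁻⁶
Q = 7.0×10⁻⁶ < Keq = 1.7×10⁻⁵: net forward reaction.

no; Q < K, reaction proceeds forward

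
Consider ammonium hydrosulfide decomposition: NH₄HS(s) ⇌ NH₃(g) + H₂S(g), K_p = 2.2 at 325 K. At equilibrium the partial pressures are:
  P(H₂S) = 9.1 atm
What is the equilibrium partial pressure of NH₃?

(NH₄HS is a pure solid — omitted from K_p.)
At equilibrium, K_p = P(NH₃)·P(H₂S) = 2.2.
(P(NH₃))·(9.1) = 2.2
P(NH₃) = 0.242 = 0.24 atm

P(NH₃) = 0.24 atm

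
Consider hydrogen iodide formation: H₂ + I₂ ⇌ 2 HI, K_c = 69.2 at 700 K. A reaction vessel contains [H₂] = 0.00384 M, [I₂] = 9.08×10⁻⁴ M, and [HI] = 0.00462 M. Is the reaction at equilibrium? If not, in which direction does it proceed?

Q_c = [HI]² / ([H₂]·[I₂]) = (0.00462)² / ((0.00384)·(9.08×10⁻⁴)) = 6.12
Q_c = 6.12 < K_c = 69.2, so the forward reaction proceeds.

in the forward direction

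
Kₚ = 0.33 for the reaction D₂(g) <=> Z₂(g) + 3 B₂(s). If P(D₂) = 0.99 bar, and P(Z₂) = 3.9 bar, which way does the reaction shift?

(B₂ is a pure solid — omitted from Qₚ.)
Qₚ = P(Z₂) / P(D₂) = (3.9) / (0.99) = 3.9
Qₚ = 3.9 > Kₚ = 0.33, so the reverse reaction proceeds.

in the reverse direction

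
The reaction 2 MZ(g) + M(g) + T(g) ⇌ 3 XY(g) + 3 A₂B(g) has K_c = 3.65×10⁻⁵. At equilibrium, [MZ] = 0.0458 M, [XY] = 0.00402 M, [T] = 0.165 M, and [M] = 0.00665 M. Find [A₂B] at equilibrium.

At equilibrium, K_c = [XY]³·[A₂B]³ / ([MZ]²·[M]·[T]) = 3.65×10⁻⁵.
(0.00402)³·([A₂B])³ / ((0.0458)²·(0.00665)·(0.165)) = 3.65×10⁻⁵
[A₂B]³ = 0.00129 ⇒ [A₂B] = 0.109 M

[A₂B] = 0.109 M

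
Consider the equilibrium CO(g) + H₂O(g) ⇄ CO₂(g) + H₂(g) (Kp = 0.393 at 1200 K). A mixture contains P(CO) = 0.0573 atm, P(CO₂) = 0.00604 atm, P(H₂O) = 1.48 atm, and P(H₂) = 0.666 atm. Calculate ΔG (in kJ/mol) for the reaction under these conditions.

Qp = P(CO₂)·P(H₂) / (P(CO)·P(H₂O)) = (0.00604)·(0.666) / ((0.0573)·(1.48)) = 0.0474
ΔG = RT ln(Qp/Kp) = (8.314 J mol⁻¹ K⁻¹)(1200 K) × ln(0.0474/0.393)
   = (9.977 kJ/mol)(-2.115) = -21.1 kJ/mol
ΔG < 0, so the forward reaction is spontaneous (proceeds forward).

ΔG = -21.1 kJ/mol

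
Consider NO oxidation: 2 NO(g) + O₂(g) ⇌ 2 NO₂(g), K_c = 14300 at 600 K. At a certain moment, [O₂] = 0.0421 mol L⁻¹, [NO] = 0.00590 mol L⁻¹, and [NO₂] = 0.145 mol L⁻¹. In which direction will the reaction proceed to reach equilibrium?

Q_c = [NO₂]² / ([NO]²·[O₂]) = (0.145)² / ((0.00590)²·(0.0421)) = 14300
Q_c = 14300 = K_c, so the system is already at equilibrium.

neither direction; the system is at equilibrium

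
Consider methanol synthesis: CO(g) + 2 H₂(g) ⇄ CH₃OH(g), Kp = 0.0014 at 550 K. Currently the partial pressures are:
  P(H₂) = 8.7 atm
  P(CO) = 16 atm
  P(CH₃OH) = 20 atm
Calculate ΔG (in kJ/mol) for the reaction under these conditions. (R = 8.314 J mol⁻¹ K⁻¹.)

Qp = P(CH₃OH) / (P(CO)·P(H₂)²) = (20) / ((16)·(8.7)²) = 0.0165
ΔG = RT ln(Qp/Kp) = (8.314 J mol⁻¹ K⁻¹)(550 K) × ln(0.0165/0.0014)
   = (4.573 kJ/mol)(2.467) = 11.3 kJ/mol
ΔG > 0, so the forward reaction is non-spontaneous (proceeds in reverse).

ΔG = 11.3 kJ/mol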